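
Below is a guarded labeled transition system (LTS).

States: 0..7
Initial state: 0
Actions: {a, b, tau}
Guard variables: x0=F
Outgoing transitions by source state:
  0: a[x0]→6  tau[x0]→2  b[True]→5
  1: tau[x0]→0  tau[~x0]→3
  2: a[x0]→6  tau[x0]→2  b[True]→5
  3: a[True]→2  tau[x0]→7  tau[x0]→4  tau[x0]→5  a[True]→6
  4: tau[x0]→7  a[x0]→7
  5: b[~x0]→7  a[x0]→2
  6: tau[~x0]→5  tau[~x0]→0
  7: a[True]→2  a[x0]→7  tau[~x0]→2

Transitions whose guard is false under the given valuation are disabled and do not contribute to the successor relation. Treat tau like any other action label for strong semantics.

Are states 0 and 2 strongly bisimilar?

Bisimulation quotient by refinement:
  round 0: {{0,1,2,3,4,5,6,7}}
  round 1: {{0,2,5},{1,6},{3},{4},{7}}
  round 2: {{0,2},{1},{3},{4},{5},{6},{7}}
Fixed point at round 3; 7 class(es).
0∈{0,2}, 2∈{0,2}

Answer: BISIMILAR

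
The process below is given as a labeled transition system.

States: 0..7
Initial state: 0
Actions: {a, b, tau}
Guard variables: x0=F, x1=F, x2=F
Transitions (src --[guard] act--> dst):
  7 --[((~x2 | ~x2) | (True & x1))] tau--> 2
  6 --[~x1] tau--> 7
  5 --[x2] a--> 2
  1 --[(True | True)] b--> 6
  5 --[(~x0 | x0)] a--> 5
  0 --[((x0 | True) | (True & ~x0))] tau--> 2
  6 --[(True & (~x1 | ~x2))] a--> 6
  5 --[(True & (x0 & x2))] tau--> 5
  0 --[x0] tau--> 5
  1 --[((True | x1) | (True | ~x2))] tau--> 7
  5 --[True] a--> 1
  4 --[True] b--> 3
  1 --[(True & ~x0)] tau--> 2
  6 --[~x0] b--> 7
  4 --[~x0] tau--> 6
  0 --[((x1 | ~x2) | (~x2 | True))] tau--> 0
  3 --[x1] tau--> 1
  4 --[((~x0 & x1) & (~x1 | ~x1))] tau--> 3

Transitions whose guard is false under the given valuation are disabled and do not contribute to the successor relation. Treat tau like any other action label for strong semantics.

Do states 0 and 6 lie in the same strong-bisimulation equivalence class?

Compute ~ classes (split until stable):
  P[0] = {{0,1,2,3,4,5,6,7}}
  P[1] = {{0,7},{1,4},{2,3},{5},{6}}
  P[2] = {{0},{1},{2,3},{4},{5},{6},{7}}
7 equivalence class(es) (converged in 3)
0∈{0}, 6∈{6}

Answer: NOT BISIMILAR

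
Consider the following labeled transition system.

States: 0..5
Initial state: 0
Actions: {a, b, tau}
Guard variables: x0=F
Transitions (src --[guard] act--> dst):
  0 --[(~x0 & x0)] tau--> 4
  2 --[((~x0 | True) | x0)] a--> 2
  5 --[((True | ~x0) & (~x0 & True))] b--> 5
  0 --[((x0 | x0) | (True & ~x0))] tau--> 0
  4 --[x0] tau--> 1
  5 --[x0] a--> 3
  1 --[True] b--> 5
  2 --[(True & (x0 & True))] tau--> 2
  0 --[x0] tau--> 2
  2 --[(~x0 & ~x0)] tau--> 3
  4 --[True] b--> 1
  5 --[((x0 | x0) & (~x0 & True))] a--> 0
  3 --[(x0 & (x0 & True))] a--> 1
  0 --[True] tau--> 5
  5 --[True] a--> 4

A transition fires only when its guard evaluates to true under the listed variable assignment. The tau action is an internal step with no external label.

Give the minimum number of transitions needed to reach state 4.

Layered search for 4:
  L0 = {0}
  L1 = {5}
  L2 = {4}
4 enters at depth 2; path tau·a

Answer: 2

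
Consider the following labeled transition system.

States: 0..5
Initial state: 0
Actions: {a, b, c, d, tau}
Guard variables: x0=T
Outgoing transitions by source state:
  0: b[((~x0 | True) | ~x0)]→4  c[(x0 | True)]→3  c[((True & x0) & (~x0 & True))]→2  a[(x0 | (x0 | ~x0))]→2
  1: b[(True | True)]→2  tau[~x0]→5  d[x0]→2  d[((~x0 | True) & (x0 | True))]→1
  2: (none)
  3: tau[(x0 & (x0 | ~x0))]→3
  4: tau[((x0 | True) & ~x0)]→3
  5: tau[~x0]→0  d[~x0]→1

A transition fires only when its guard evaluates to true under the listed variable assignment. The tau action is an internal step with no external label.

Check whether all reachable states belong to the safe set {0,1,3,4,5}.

Answer: INVARIANT VIOLATED at state 2

Trace:
Inv-set: {0,1,3,4,5}
Reachable = {0,2,3,4}
  0: ok
  2: ✗ unsafe
  3: ok
  4: ok
witness against invariant: a → 2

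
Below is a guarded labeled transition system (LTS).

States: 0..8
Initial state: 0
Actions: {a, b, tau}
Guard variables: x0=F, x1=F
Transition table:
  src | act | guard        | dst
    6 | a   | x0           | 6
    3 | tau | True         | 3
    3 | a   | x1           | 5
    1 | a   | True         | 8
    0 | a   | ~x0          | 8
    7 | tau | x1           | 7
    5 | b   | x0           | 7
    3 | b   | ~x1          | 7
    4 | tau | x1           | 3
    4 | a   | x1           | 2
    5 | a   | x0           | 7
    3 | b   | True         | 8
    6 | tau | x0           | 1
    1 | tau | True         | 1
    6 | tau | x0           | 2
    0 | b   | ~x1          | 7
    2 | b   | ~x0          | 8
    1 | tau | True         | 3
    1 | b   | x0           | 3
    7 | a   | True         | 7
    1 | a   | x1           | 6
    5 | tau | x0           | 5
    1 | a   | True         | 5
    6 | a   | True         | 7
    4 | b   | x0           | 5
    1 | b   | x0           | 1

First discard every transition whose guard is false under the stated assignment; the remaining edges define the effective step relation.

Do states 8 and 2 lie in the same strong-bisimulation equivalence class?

Answer: NOT BISIMILAR

Analysis:
Compute ~ classes (split until stable):
  round 0: {{0,1,2,3,4,5,6,7,8}}
  round 1: {{0},{1},{2},{3},{4,5,8},{6,7}}
stable after 2 split(s): 6 block(s)
class of 8: {4,5,8}; class of 2: {2}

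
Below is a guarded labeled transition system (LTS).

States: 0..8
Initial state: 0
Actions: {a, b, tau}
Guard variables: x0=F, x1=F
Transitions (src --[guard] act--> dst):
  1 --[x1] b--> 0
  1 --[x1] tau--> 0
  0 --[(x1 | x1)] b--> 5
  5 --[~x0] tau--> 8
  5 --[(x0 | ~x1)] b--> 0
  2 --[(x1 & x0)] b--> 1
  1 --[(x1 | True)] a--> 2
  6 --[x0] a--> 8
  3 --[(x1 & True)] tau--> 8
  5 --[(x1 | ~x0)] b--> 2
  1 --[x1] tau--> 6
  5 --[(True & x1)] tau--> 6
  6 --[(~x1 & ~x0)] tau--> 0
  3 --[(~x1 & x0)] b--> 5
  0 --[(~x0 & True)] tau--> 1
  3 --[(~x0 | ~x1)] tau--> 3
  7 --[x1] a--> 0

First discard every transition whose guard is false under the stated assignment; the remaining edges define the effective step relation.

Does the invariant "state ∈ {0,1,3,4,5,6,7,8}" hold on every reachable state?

Allowed set {0,1,3,4,5,6,7,8}
R = {0,1,2}
  0: safe
  1: safe
  2: ✗ unsafe
counterexample path to 2: tau·a

Answer: INVARIANT VIOLATED at state 2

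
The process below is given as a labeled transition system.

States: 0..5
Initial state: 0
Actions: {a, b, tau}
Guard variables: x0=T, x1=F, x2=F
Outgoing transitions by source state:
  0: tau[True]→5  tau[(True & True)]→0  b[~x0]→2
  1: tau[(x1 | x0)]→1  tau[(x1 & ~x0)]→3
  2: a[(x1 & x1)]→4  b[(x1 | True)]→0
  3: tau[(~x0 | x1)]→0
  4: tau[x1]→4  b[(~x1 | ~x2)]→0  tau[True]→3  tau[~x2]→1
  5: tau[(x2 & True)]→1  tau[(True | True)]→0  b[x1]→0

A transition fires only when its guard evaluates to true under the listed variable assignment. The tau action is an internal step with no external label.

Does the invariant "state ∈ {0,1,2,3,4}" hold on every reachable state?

Answer: INVARIANT VIOLATED at state 5

Analysis:
Safe = {0,1,2,3,4}
Reach set: {0,5}
  0: ✓
  5: outside
counterexample path to 5: tau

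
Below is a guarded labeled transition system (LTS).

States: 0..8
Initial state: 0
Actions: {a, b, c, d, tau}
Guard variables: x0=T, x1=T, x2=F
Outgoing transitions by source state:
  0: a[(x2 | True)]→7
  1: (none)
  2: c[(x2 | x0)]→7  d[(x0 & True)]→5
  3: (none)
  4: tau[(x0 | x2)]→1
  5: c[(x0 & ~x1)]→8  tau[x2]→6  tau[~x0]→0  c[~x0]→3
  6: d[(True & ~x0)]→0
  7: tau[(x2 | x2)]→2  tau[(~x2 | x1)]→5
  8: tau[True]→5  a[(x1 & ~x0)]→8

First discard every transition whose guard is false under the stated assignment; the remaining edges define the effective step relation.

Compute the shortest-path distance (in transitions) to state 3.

Answer: UNREACHABLE

Analysis:
Layered search for 3:
  depth 0: {0}
  depth 1: {7}
  depth 2: {5}
3 never appears.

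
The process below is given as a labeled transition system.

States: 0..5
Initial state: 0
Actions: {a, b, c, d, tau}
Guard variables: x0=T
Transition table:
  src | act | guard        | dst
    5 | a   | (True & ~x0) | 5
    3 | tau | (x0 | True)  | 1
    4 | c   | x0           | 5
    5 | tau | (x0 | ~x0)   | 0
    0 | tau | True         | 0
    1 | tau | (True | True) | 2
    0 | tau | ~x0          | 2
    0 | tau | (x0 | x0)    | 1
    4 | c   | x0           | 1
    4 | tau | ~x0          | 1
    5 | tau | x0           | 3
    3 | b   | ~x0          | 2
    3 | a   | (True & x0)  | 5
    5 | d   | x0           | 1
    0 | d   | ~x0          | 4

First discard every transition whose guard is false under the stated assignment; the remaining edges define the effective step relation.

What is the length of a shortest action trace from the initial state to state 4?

Layered search for 4:
  depth 0: {0}
  depth 1: {1}
  depth 2: {2}
4 never appears.

Answer: UNREACHABLE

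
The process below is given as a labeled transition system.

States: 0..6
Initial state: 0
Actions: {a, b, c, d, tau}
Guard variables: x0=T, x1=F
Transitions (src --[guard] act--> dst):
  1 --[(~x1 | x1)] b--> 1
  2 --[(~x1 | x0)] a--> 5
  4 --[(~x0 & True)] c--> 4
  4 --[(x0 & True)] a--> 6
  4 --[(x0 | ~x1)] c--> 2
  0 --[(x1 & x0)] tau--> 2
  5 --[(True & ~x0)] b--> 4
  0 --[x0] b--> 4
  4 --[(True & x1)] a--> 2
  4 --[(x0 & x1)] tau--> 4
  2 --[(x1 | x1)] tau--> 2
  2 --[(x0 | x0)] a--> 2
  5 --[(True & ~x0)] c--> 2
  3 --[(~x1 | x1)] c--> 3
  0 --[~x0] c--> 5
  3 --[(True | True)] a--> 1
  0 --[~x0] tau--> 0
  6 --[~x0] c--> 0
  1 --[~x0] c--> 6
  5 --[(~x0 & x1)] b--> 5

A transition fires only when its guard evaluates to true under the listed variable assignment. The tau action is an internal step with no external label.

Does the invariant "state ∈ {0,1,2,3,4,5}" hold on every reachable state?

Allowed set {0,1,2,3,4,5}
R = {0,2,4,5,6}
  0: ok
  2: ok
  4: ok
  5: ok
  6: VIOLATES
witness against invariant: b·a → 6

Answer: INVARIANT VIOLATED at state 6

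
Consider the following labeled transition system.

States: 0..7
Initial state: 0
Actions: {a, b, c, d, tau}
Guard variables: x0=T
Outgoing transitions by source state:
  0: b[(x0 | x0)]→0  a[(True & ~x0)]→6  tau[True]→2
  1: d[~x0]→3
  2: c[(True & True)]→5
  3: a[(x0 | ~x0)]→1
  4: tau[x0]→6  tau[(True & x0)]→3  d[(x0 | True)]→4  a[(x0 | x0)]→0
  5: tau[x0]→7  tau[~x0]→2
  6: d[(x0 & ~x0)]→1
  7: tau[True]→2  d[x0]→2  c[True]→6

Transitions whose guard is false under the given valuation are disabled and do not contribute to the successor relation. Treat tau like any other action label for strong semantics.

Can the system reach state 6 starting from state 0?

Answer: REACHABLE

Trace:
After dropping false guards: 12 live edges.
depth 0: {0}
depth 1: {2}  total {0,2}
depth 2: {5}  total {0,2,5}
depth 3: {7}  total {0,2,5,7}
depth 4: {6}  total {0,2,5,6,7}
Reachable = {0,2,5,6,7}
witness 6: tau·c·tau·c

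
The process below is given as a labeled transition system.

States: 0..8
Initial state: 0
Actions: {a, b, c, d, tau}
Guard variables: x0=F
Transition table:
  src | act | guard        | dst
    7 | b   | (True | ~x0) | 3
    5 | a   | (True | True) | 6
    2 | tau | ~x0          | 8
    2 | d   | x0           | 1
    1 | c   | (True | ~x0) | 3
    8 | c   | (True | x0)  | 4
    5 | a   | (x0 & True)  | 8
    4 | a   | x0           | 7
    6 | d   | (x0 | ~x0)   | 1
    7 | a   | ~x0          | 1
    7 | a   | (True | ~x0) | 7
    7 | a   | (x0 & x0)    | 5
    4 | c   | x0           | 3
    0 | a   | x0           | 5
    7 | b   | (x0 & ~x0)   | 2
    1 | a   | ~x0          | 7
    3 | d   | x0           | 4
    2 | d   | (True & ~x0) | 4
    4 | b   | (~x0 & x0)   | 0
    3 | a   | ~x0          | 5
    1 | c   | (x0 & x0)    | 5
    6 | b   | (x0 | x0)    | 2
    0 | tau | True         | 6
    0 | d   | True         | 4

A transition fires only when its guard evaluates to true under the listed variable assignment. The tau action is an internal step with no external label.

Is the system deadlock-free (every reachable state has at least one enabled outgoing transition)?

Answer: DEADLOCK at state 4

Working:
Reach set: {0,1,3,4,5,6,7}
  0: d→4  tau→6  [deg 2]
  1: a→7  c→3  [deg 2]
  3: a→5  [deg 1]
  4: ∅  [STUCK]
  5: a→6  [deg 1]
  6: d→1  [deg 1]
  7: a→1  a→7  b→3  [deg 3]
Path to 4: d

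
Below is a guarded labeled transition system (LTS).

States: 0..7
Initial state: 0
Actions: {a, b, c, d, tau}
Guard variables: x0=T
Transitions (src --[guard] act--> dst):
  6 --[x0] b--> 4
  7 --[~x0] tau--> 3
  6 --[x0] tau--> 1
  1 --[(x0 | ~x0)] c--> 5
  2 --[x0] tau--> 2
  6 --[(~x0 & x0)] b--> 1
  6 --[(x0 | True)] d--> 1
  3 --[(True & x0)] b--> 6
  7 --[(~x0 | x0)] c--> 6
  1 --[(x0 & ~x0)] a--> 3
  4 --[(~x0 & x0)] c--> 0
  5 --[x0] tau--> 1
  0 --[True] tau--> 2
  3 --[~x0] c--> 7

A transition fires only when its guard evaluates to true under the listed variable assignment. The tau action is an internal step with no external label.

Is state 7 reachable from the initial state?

Answer: UNREACHABLE

Trace:
9 transition(s) survive guard evaluation.
L0 = {0}
L1 = {2}  cumulative {0,2}
Reachable = {0,2}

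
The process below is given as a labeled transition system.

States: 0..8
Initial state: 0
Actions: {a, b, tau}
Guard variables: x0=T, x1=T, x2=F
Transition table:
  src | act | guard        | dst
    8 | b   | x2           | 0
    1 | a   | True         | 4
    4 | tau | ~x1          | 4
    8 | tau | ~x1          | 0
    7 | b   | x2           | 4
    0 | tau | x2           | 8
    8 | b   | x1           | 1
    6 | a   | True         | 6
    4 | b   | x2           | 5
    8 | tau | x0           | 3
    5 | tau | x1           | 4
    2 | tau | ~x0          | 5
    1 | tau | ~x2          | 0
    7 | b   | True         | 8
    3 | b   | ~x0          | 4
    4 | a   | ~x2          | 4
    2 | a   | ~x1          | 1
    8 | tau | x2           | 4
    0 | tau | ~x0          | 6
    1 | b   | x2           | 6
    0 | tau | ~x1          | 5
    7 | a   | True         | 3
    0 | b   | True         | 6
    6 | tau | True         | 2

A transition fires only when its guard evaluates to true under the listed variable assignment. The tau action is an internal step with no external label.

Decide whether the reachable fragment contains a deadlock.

R = {0,2,6}
  0: b→6  [1 exit(s)]
  2: ∅  [no exit]
  6: a→6  tau→2  [2 exit(s)]
Path to 2: b·tau

Answer: DEADLOCK at state 2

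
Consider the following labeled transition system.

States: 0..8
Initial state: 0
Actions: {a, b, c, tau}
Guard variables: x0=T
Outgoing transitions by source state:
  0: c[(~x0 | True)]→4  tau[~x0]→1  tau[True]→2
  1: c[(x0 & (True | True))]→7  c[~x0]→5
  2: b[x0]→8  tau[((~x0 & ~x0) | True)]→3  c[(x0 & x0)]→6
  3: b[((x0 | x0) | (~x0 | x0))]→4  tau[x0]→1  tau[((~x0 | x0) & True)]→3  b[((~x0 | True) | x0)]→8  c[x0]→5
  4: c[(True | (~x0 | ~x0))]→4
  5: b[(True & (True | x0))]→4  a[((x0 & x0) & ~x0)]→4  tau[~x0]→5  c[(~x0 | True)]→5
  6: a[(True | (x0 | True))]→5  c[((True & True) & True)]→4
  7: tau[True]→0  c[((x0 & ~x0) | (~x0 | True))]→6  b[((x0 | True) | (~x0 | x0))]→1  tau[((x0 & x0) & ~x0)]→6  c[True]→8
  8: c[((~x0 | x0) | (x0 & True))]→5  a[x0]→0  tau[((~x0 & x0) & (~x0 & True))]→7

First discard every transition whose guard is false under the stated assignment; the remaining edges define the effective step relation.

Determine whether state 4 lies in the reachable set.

Answer: REACHABLE

Working:
Guard filter leaves 22 enabled edge(s).
Layer 0: {0}
Layer 1: {2,4}  now seen {0,2,4}
Layer 2: {3,6,8}  now seen {0,2,3,4,6,8}
Layer 3: {1,5}  now seen {0,1,2,3,4,5,6,8}
Layer 4: {7}  now seen {0,1,2,3,4,5,6,7,8}
R = {0,1,2,3,4,5,6,7,8}
witness 4: c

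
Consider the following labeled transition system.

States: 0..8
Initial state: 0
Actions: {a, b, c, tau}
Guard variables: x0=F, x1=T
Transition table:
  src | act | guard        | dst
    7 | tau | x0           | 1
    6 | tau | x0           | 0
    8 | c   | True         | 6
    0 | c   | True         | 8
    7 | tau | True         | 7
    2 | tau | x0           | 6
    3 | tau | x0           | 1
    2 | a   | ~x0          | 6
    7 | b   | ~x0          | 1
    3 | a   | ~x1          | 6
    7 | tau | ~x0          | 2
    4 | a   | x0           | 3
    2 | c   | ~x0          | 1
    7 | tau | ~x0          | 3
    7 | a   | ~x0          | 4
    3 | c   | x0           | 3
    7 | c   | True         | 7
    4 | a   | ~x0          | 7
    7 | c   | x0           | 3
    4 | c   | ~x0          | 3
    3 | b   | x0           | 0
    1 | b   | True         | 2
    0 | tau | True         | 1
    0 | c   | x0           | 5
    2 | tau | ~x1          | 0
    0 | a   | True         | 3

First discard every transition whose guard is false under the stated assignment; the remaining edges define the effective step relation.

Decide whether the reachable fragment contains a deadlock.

R = {0,1,2,3,6,8}
  0: a→3  c→8  tau→1  [3 exit(s)]
  1: b→2  [1 exit(s)]
  2: a→6  c→1  [2 exit(s)]
  3: ∅  [STUCK]
  6: ∅  [STUCK]
  8: c→6  [1 exit(s)]
witness 3: a

Answer: DEADLOCK at state 3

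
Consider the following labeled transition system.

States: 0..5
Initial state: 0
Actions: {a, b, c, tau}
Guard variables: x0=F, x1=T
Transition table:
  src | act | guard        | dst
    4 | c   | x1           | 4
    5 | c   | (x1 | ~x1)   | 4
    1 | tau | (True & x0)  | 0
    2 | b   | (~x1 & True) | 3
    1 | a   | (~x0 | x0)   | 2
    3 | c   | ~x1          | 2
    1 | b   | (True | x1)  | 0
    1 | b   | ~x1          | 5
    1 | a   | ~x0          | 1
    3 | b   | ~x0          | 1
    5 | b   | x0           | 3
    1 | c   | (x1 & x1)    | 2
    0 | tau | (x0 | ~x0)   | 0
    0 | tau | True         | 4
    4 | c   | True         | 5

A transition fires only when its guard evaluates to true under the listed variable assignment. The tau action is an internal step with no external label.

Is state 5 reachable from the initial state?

Answer: REACHABLE

Working:
Guard filter leaves 10 enabled edge(s).
depth 0: {0}
depth 1: {4}  now seen {0,4}
depth 2: {5}  now seen {0,4,5}
R = {0,4,5}
trace reaching 5: tau·c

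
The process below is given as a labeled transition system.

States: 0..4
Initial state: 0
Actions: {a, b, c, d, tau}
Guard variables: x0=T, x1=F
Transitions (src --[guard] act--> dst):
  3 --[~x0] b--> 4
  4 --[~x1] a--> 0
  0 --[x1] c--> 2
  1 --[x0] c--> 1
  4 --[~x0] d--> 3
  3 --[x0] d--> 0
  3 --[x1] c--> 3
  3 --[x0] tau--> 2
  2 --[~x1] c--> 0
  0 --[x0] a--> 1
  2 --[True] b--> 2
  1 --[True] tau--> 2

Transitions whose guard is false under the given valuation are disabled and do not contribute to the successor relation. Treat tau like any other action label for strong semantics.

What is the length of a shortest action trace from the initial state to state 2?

Answer: 2

Working:
BFS to 2:
  L0 = {0}
  L1 = {1}
  L2 = {2}
2 enters at depth 2; path a·tau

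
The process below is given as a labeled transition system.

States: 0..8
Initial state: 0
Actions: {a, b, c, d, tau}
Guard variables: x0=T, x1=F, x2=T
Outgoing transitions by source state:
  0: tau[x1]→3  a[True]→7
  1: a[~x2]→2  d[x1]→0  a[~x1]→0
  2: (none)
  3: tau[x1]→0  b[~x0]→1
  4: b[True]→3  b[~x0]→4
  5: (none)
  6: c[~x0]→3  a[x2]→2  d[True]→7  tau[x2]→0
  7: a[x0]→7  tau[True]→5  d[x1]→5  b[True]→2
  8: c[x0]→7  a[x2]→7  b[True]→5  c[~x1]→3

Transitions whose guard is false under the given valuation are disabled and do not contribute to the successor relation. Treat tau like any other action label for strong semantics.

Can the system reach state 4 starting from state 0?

Guard filter leaves 13 enabled edge(s).
Layer 0: {0}
Layer 1: {7}  cumulative {0,7}
Layer 2: {2,5}  cumulative {0,2,5,7}
R = {0,2,5,7}

Answer: UNREACHABLE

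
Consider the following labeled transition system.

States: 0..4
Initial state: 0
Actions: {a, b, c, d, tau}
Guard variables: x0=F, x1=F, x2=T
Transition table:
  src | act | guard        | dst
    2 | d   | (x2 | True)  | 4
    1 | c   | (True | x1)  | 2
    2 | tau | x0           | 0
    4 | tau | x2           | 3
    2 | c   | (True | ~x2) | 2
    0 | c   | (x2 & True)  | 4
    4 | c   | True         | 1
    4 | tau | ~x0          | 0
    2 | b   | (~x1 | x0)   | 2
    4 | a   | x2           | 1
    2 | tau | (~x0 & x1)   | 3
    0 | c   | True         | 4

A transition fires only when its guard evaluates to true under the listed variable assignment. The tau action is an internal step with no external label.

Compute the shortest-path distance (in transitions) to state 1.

Answer: 2

Analysis:
BFS to 1:
  Layer 0: {0}
  Layer 1: {4}
  Layer 2: {1,3}
1 enters at depth 2; path c·a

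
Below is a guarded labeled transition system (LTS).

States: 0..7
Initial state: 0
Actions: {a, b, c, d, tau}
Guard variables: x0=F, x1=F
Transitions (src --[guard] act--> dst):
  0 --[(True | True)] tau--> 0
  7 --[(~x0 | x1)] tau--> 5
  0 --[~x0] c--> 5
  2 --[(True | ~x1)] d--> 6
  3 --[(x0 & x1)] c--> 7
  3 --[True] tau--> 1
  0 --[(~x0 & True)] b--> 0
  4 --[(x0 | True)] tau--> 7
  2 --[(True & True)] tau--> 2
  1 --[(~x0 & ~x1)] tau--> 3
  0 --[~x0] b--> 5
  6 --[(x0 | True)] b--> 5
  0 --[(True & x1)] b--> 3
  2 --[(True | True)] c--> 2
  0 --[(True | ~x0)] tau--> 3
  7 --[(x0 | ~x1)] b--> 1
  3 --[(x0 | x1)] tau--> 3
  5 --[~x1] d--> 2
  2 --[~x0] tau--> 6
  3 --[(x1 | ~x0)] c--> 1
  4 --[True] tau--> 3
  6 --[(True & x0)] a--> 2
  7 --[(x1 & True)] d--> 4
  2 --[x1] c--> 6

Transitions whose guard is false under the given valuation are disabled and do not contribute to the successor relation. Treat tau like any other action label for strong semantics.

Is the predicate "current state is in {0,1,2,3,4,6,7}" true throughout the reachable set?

Answer: INVARIANT VIOLATED at state 5

Working:
Inv-set: {0,1,2,3,4,6,7}
Reachable = {0,1,2,3,5,6}
  0: ✓
  1: ✓
  2: ✓
  3: ✓
  5: ✗ unsafe
  6: ✓
counterexample path to 5: c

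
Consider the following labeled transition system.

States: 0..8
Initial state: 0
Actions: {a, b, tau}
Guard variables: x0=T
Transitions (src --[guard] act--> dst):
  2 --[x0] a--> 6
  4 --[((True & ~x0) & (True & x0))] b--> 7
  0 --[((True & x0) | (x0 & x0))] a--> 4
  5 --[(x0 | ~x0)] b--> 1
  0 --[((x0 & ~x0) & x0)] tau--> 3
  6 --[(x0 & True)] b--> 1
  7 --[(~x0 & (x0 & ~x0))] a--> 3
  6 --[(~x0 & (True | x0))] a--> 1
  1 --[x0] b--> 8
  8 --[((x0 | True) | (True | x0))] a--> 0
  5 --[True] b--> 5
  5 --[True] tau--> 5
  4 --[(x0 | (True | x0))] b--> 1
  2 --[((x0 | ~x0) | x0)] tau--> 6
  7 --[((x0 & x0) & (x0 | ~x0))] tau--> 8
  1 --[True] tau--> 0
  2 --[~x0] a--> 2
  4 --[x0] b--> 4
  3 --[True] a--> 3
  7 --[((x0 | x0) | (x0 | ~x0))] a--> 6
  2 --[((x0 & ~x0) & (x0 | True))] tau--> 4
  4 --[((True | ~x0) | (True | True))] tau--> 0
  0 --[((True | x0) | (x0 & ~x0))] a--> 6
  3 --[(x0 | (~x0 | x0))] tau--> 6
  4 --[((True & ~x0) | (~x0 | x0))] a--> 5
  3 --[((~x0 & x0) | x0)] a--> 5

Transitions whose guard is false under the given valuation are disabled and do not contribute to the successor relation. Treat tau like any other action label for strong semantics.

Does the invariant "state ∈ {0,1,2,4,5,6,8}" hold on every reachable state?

Safe = {0,1,2,4,5,6,8}
Reachable = {0,1,4,5,6,8}
  0: ok
  1: ok
  4: ok
  5: ok
  6: ok
  8: ok

Answer: INVARIANT HOLDS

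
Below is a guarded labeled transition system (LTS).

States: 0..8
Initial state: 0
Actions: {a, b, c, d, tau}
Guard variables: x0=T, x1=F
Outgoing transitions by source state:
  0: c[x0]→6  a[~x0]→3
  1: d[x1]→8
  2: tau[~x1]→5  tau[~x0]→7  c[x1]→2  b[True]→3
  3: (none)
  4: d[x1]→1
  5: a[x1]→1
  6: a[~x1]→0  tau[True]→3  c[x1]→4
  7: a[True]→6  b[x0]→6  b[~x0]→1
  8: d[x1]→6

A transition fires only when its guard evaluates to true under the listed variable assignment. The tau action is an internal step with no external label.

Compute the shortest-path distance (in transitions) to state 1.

Answer: UNREACHABLE

Working:
Layered search for 1:
  Layer 0: {0}
  Layer 1: {6}
  Layer 2: {3}
1 never appears.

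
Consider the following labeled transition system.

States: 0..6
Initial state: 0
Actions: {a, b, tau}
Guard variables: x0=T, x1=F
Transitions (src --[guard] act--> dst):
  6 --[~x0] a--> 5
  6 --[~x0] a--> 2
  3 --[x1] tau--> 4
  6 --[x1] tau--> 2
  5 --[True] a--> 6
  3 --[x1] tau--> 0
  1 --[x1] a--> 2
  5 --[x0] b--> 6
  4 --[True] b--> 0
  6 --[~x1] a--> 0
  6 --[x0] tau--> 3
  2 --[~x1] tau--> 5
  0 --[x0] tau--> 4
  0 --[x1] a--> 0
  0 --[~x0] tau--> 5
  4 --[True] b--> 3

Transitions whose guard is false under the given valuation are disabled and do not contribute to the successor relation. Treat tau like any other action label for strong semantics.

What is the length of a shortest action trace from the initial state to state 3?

Answer: 2

Trace:
Layered search for 3:
  L0 = {0}
  L1 = {4}
  L2 = {3}
depth(3)=2, e.g. tau·b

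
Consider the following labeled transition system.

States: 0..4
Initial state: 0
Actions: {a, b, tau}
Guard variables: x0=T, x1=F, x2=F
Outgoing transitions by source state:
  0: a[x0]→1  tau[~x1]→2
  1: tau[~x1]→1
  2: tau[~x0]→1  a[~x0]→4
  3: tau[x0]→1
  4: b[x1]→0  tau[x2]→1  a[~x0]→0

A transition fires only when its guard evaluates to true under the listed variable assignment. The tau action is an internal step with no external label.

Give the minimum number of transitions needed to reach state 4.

Breadth-first toward 4:
  depth 0: {0}
  depth 1: {1,2}
4 never appears.

Answer: UNREACHABLE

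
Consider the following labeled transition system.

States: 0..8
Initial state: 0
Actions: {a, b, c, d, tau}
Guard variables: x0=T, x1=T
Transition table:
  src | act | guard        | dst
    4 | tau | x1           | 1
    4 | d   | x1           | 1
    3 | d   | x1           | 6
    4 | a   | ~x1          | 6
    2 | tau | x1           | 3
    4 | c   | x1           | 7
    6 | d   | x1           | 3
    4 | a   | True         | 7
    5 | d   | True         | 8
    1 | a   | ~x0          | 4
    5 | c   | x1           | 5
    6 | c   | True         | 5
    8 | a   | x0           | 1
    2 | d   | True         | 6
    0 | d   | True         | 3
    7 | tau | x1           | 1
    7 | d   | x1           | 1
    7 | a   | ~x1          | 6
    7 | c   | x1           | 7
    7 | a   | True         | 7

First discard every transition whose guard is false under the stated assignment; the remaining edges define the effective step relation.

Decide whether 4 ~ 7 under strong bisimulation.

Refine partition for ~:
  round 0: {{0,1,2,3,4,5,6,7,8}}
  round 1: {{0,3},{1},{2},{4,7},{5,6},{8}}
  round 2: {{0},{1},{2},{3},{4,7},{5},{6},{8}}
8 equivalence class(es) (converged in 3)
class of 4: {4,7}; class of 7: {4,7}

Answer: BISIMILAR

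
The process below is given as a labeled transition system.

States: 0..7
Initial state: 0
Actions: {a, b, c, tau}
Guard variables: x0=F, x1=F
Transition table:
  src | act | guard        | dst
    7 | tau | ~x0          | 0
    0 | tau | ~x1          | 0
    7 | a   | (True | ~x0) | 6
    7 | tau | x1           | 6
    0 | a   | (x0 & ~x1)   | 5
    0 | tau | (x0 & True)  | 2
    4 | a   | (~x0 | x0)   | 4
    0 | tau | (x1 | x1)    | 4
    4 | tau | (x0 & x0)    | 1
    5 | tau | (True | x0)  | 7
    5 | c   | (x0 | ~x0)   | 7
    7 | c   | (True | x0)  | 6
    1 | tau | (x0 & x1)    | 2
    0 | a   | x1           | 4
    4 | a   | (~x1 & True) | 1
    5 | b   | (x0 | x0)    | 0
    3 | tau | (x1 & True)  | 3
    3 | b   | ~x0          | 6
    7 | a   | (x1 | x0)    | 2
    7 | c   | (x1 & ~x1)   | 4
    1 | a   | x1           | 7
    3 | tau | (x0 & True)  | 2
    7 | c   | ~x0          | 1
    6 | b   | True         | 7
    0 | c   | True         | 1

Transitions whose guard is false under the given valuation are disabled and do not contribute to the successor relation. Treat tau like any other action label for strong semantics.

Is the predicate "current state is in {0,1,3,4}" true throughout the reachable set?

Safe = {0,1,3,4}
R = {0,1}
  0: safe
  1: safe

Answer: INVARIANT HOLDS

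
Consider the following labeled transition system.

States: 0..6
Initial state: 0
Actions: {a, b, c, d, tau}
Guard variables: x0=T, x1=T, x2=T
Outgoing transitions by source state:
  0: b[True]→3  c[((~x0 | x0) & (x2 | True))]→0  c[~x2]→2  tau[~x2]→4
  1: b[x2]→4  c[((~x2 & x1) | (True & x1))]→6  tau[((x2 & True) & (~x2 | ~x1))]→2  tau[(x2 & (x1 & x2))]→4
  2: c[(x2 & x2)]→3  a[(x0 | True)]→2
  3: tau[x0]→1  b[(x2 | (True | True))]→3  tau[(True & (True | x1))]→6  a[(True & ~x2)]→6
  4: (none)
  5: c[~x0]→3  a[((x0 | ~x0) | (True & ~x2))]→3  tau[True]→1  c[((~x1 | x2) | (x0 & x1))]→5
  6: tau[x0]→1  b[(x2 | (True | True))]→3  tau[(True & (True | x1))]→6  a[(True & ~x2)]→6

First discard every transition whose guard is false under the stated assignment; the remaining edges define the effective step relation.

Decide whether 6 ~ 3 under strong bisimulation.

Answer: BISIMILAR

Trace:
Compute ~ classes (split until stable):
  round 0: {{0,1,2,3,4,5,6}}
  round 1: {{0},{1},{2},{3,6},{4},{5}}
Fixed point at round 2; 6 class(es).
class of 6: {3,6}; class of 3: {3,6}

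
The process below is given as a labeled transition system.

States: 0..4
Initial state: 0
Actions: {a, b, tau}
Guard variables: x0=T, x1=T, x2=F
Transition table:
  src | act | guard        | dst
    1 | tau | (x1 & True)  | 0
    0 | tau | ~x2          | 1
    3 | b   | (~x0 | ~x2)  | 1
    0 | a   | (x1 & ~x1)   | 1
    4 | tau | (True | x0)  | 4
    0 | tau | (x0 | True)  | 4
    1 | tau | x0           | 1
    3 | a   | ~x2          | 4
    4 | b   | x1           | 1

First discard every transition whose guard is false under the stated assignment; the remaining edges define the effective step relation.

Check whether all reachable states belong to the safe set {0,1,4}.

Answer: INVARIANT HOLDS

Working:
Inv-set: {0,1,4}
Reachable = {0,1,4}
  0: safe
  1: safe
  4: safe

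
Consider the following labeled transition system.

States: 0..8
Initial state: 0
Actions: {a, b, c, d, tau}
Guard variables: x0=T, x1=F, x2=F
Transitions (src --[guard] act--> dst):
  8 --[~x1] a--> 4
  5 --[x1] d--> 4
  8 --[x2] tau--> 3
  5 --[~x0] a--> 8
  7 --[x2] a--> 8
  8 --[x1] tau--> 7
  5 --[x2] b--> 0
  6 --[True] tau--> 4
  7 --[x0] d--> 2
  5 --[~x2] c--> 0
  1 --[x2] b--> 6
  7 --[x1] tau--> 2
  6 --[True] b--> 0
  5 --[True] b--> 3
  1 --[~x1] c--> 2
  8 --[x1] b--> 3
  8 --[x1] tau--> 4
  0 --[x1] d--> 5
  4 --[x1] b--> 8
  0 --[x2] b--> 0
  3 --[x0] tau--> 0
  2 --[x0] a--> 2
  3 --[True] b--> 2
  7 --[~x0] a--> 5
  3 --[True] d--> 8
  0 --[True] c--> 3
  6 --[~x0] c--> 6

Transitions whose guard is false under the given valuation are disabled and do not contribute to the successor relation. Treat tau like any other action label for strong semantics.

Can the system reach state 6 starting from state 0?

12 transition(s) survive guard evaluation.
L0 = {0}
L1 = {3}  total {0,3}
L2 = {2,8}  total {0,2,3,8}
L3 = {4}  total {0,2,3,4,8}
Reach set: {0,2,3,4,8}

Answer: UNREACHABLE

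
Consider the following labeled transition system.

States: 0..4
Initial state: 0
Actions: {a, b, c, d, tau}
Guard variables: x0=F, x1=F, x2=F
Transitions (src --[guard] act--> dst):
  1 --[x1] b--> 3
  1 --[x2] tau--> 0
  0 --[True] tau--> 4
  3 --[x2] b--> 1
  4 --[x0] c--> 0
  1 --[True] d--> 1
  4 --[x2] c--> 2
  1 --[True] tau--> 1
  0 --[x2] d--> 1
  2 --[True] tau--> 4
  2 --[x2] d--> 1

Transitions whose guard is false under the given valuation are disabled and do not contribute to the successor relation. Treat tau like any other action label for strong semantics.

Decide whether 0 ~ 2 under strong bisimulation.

Bisimulation quotient by refinement:
  π0 = {{0,1,2,3,4}}
  π1 = {{0,2},{1},{3,4}}
3 equivalence class(es) (converged in 2)
[0]={0,2}  [2]={0,2}

Answer: BISIMILAR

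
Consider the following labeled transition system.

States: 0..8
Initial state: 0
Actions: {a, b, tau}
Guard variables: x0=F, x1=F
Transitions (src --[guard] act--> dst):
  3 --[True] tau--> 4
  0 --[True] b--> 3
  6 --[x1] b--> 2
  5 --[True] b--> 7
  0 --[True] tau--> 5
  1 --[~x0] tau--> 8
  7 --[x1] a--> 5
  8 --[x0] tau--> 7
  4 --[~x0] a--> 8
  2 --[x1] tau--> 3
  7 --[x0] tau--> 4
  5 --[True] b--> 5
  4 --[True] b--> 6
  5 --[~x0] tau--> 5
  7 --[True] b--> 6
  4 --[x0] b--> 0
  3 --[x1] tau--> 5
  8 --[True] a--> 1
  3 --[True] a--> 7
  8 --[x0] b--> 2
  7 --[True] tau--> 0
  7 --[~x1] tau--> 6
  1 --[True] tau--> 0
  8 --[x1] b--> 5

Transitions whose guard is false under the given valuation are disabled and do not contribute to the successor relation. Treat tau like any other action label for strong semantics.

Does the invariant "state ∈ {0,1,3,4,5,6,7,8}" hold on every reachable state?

Allowed set {0,1,3,4,5,6,7,8}
Reachable = {0,1,3,4,5,6,7,8}
  0: ✓
  1: ✓
  3: ✓
  4: ✓
  5: ✓
  6: ✓
  7: ✓
  8: ✓

Answer: INVARIANT HOLDS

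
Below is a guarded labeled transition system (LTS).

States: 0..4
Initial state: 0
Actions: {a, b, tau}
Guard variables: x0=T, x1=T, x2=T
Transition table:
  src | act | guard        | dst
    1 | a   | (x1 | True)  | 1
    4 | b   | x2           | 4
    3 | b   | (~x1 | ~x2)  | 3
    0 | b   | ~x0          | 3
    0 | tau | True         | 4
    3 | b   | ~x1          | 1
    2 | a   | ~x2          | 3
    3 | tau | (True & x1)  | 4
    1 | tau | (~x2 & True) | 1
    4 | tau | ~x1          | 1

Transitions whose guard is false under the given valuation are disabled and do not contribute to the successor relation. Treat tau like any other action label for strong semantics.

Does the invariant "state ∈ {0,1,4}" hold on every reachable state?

Answer: INVARIANT HOLDS

Trace:
Inv-set: {0,1,4}
Reach set: {0,4}
  0: ✓
  4: ✓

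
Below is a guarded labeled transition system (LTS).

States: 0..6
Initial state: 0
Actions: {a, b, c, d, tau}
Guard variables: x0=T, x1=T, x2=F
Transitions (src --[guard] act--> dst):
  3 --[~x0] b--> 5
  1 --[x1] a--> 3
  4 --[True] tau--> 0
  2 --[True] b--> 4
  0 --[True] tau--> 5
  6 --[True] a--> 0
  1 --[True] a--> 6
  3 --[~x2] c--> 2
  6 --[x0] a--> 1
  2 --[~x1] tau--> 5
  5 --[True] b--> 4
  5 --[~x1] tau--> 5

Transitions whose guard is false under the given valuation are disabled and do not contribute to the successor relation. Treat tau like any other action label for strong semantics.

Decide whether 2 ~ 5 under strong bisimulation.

Refine partition for ~:
  round 0: {{0,1,2,3,4,5,6}}
  round 1: {{0,4},{1,6},{2,5},{3}}
  round 2: {{0},{1},{2,5},{3},{4},{6}}
6 equivalence class(es) (converged in 3)
2∈{2,5}, 5∈{2,5}

Answer: BISIMILAR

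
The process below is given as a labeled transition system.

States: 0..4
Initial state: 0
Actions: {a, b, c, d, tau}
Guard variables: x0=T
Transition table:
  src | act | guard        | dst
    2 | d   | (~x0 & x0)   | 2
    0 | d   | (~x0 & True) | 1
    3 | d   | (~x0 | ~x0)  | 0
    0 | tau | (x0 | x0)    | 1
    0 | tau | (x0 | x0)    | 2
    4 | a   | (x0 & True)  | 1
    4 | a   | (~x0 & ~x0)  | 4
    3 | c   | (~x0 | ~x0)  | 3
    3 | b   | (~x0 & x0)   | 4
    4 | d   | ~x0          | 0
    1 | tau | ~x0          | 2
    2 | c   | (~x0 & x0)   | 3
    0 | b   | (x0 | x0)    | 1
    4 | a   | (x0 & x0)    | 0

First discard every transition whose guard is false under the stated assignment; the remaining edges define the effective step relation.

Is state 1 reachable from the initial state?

Answer: REACHABLE

Working:
After dropping false guards: 5 live edges.
L0 = {0}
L1 = {1,2}  cumulative {0,1,2}
Reachable = {0,1,2}
trace reaching 1: tau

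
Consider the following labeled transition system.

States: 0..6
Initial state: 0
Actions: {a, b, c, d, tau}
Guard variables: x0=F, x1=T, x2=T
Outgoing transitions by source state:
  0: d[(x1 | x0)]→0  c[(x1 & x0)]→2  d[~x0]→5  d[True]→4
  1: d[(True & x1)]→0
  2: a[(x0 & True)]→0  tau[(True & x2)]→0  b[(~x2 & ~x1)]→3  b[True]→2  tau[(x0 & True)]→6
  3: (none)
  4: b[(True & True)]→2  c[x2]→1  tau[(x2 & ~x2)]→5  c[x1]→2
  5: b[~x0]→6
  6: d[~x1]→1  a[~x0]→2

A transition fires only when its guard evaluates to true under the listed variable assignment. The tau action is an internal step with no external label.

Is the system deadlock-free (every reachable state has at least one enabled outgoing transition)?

Answer: DEADLOCK-FREE

Analysis:
Reachable = {0,1,2,4,5,6}
  0: d→0  d→4  d→5  [3 out]
  1: d→0  [1 out]
  2: b→2  tau→0  [2 out]
  4: b→2  c→1  c→2  [3 out]
  5: b→6  [1 out]
  6: a→2  [1 out]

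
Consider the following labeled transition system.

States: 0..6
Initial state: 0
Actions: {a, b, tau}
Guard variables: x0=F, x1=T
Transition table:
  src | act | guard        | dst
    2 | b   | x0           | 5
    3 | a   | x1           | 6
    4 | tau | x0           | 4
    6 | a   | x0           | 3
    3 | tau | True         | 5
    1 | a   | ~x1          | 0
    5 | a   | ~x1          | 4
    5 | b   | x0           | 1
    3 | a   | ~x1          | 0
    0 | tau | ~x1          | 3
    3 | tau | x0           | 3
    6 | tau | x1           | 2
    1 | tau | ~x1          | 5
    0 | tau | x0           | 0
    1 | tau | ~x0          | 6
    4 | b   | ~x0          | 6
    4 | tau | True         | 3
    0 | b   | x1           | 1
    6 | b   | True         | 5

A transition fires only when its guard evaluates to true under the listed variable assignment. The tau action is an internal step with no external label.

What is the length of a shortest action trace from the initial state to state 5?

Answer: 3

Trace:
Layered search for 5:
  L0 = {0}
  L1 = {1}
  L2 = {6}
  L3 = {2,5}
first hit 5 at d=3 via b·tau·b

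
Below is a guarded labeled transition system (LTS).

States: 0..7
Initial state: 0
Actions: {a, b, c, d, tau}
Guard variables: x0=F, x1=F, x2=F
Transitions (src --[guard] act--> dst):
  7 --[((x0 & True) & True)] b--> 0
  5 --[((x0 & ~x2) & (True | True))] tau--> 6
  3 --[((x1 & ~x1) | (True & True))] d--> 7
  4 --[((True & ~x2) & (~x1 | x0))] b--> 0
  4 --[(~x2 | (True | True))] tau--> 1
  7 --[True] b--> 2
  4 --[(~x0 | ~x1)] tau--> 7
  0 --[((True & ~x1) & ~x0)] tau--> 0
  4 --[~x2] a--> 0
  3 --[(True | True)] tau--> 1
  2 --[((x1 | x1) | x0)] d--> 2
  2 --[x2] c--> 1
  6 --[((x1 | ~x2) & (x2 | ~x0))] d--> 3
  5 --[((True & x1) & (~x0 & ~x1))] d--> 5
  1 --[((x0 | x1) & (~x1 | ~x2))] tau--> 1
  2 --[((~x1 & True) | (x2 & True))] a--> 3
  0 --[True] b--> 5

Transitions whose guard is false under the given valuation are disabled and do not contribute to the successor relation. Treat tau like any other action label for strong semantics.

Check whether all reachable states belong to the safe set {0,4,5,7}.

Answer: INVARIANT HOLDS

Working:
Inv-set: {0,4,5,7}
Reachable = {0,5}
  0: safe
  5: safe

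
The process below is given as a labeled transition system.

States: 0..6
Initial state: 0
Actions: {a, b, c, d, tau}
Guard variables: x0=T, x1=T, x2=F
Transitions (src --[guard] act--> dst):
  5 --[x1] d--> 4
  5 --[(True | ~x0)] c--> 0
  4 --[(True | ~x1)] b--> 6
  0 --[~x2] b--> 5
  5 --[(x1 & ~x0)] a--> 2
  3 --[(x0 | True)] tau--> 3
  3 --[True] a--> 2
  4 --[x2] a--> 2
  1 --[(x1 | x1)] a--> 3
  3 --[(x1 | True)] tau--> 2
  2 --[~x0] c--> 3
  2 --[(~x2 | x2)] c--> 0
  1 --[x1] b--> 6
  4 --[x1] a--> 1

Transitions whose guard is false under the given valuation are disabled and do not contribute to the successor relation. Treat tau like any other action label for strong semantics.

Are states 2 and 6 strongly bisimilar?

Bisimulation quotient by refinement:
  π0 = {{0,1,2,3,4,5,6}}
  π1 = {{0},{1,4},{2},{3},{5},{6}}
  π2 = {{0},{1},{2},{3},{4},{5},{6}}
stable after 3 split(s): 7 block(s)
[2]={2}  [6]={6}

Answer: NOT BISIMILAR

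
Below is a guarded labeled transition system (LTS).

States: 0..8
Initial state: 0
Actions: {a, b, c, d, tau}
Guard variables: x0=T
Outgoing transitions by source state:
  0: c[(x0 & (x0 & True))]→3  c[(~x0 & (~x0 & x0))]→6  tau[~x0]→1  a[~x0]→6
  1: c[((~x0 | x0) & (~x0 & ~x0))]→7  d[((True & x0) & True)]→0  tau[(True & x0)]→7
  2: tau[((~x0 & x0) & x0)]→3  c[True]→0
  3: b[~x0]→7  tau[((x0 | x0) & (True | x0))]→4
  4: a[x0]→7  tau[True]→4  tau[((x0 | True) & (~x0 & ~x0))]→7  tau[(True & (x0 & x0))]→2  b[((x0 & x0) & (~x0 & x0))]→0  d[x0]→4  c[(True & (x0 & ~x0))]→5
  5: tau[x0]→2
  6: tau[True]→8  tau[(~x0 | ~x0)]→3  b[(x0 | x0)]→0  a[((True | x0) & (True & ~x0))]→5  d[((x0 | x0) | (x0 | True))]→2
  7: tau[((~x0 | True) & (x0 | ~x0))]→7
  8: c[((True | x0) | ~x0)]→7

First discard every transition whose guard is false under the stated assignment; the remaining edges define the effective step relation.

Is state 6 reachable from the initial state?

After dropping false guards: 15 live edges.
L0 = {0}
L1 = {3}  cumulative {0,3}
L2 = {4}  cumulative {0,3,4}
L3 = {2,7}  cumulative {0,2,3,4,7}
Reachable = {0,2,3,4,7}

Answer: UNREACHABLE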